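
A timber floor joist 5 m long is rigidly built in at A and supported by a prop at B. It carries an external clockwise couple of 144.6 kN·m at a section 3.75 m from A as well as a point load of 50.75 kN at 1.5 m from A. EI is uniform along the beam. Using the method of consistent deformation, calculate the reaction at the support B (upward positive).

R_B = 46.83 kN

Release the roller at B. Primary structure: cantilever fixed at A.
Deflection at B on the released cantilever, summing each load's contribution:
  clockwise couple 144.6 at a = 3.75: M₀a(2L − a)/(2EI) = 1695/EI
  point load 50.75 at a = 1.5: Pa²(3L − a)/(6EI) = 256.9/EI
  δ_0 = 1951/EI
Tip deflection under a unit load at B: L³/(3EI) = 41.67/EI.
Compatibility at B: δ_0 − R_B·δ_{BB} = 0, so R_B = 1951/41.67 = 46.83 kN.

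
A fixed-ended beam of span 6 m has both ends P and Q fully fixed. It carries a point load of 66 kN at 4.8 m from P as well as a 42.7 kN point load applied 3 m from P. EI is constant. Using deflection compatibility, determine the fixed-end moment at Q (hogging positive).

Take the two fixed-end moments M_P, M_Q as redundants; the released structure is the simple span PQ.
End rotations of the released simple span under the applied load (×1/EI):
  at P: point load 66 at a = 4.8: Pab(L + b)/(6LEI) = 76.03/EI
  at Q: point load 66 at a = 4.8: Pab(L + a)/(6LEI) = 114/EI
  at P: point load 42.7 at a = 3: Pab(L + b)/(6LEI) = 96.08/EI
  at Q: point load 42.7 at a = 3: Pab(L + a)/(6LEI) = 96.08/EI
  θ_P0 = 172.1/EI,  θ_Q0 = 210.1/EI
Flexibility coefficients: a unit moment at one end gives L/(3EI) there and L/(6EI) at the far end, so f₁₁ = f₂₂ = 2/EI and f₁₂ = f₂₁ = 1/EI.
Compatibility — zero rotation at each built-in end:
  2 M_P + 1 M_Q = 172.1
  1 M_P + 2 M_Q = 210.1
Solving the pair gives M_P = 44.7 kN·m and M_Q = 82.71 kN·m (hogging).

M_Q = 82.71 kN·m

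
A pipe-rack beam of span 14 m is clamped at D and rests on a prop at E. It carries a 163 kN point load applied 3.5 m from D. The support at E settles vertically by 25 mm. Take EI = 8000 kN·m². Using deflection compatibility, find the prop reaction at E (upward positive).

R_E = 13.79 kN

Take the reaction at E as the redundant and release it; the primary structure is a cantilever fixed at D.
Downward deflection at the released point E due to the loads:
  point load 163 at a = 3.5: Pa²(3L − a)/(6EI) = 12812/EI
Tip deflection under a unit load at E: L³/(3EI) = 914.7/EI.
With EI = 8000 kN·m²: δ_0 = 1.6016 m and δ_{EE} = 0.11433 m/kN.
Compatibility — the beam at E must follow the support down by 0.025 m: δ_0 − R_E·δ_{EE} = 0.025, so R_E = (1.6016 − 0.025)/0.11433 = 13.79 kN.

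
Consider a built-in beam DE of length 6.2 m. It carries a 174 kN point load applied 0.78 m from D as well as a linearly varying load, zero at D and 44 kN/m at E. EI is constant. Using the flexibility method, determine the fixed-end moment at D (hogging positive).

M_D = 160.1 kN·m

Take the two fixed-end moments M_D, M_E as redundants; the released structure is the simple span DE.
End rotations of the released simple span under the applied load (×1/EI):
  at D: point load 174 at a = 0.78: Pab(L + b)/(6LEI) = 229.8/EI
  at E: point load 174 at a = 0.78: Pab(L + a)/(6LEI) = 138/EI
  at D: triangular load, peak 44: 7w₀L³/(360EI) = 203.9/EI
  at E: triangular load, peak 44: w₀L³/(45EI) = 233/EI
  θ_D0 = 433.7/EI,  θ_E0 = 371.1/EI
Flexibility coefficients: a unit moment at one end gives L/(3EI) there and L/(6EI) at the far end, so f₁₁ = f₂₂ = 2.067/EI and f₁₂ = f₂₁ = 1.033/EI.
Compatibility — zero rotation at each built-in end:
  2.067 M_D + 1.033 M_E = 433.7
  1.033 M_D + 2.067 M_E = 371.1
Solving the pair gives M_D = 160.1 kN·m and M_E = 99.49 kN·m (hogging).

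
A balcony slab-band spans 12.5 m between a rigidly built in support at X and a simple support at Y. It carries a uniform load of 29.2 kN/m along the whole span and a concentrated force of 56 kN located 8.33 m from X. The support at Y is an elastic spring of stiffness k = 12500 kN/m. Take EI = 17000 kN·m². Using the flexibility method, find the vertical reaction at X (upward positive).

R_X = 255.5 kN

Release the roller at Y. Primary structure: cantilever fixed at X.
Primary-structure tip deflection at Y by superposition:
  UDL 29.2: wL⁴/(8EI) = 89111/EI
  point load 56 at a = 8.33: Pa²(3L − a)/(6EI) = 18891/EI
  δ_0 = 108003/EI
Tip deflection under a unit load at Y: L³/(3EI) = 651/EI.
With EI = 17000 kN·m²: δ_0 = 6.3531 m and δ_{YY} = 0.038297 m/kN.
Compatibility — the spring shortens by R_Y/k under the reaction it provides: δ_0 − R_Y·δ_{YY} = R_Y/k. With 1/k = 0.00008 m/kN, R_Y = δ_0 / (δ_{YY} + 1/k) = 6.3531 / (0.038297 + 0.00008) = 165.5 kN.
Vertical equilibrium: R_X = ΣP − R_Y = 421 − 165.5 = 255.5 kN.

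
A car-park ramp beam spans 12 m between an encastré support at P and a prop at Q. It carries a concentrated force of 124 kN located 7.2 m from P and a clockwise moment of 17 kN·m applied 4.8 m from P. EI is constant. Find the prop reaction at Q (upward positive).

R_Q = 54.93 kN

Release the roller at Q. Primary structure: cantilever fixed at P.
Free-end deflection of the primary structure under the applied loading (downward +):
  point load 124 at a = 7.2: Pa²(3L − a)/(6EI) = 30855/EI
  clockwise couple 17 at a = 4.8: M₀a(2L − a)/(2EI) = 783.4/EI
  δ_0 = 31639/EI
Tip deflection under a unit load at Q: L³/(3EI) = 576/EI.
The prop prevents deflection at Q: R_Q = δ_0/δ_{QQ} = 31639/576 = 54.93 kN.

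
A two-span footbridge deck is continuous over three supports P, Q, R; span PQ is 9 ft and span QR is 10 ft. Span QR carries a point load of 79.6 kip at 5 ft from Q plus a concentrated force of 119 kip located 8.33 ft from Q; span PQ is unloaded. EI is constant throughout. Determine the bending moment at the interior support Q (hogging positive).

M_Q = 129.4 kip·ft

Release continuity at Q by inserting a hinge; the redundant is the internal moment M_Q. The primary structure is two simply-supported spans PQ and QR.
End slopes at the hinge Q, treating each span as simply supported:
  span QR: point load 79.6 at a = 5: Pab(L + b)/(6LEI) = 497.5/EI
  span QR: point load 119 at a = 8.33: Pab(L + b)/(6LEI) = 322/EI
  relative rotation θ_0 = (0 + 819.5)/EI = 819.5/EI
A unit hogging moment at Q produces rotation L₁/(3EI) + L₂/(3EI) = 6.333/EI.
Compatibility: M_Q·(L₁+L₂)/(3EI) = θ_0, giving M_Q = 129.4 kip·ft (hogging).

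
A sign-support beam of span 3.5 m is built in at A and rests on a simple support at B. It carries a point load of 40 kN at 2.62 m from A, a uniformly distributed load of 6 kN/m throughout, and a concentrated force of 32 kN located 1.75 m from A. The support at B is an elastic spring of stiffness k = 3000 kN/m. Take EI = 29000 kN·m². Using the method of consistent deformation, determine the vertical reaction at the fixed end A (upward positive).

Remove the prop at B; the released (primary) structure is a cantilever built in at A.
Deflection at B on the released cantilever, summing each load's contribution:
  point load 40 at a = 2.62: Pa²(3L − a)/(6EI) = 360.6/EI
  UDL 6: wL⁴/(8EI) = 112.5/EI
  point load 32 at a = 1.75: Pa²(3L − a)/(6EI) = 142.9/EI
  δ_0 = 616.1/EI
Tip deflection under a unit load at B: L³/(3EI) = 14.29/EI.
With EI = 29000 kN·m²: δ_0 = 0.021244 m and δ_{BB} = 0.000493 m/kN.
Compatibility — the spring shortens by R_B/k under the reaction it provides: δ_0 − R_B·δ_{BB} = R_B/k. With 1/k = 0.000333 m/kN, R_B = δ_0 / (δ_{BB} + 1/k) = 0.021244 / (0.000493 + 0.000333) = 25.71 kN.
Vertical equilibrium: R_A = ΣP − R_B = 93 − 25.71 = 67.29 kN.

R_A = 67.29 kN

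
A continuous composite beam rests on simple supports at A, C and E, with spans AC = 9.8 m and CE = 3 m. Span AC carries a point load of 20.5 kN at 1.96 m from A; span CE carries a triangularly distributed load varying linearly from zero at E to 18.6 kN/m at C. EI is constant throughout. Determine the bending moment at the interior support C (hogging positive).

M_C = 17.38 kN·m

Take M_C as the redundant. Released structure: two simple spans AC and CE with a hinge at C.
Rotations at C on the released spans (each span's end-slope, ×1/EI):
  span AC: point load 20.5 at a = 1.96: Pab(L + a)/(6LEI) = 63/EI
  span CE: triangular load, peak 18.6: w₀L³/(45EI) = 11.16/EI
  relative rotation θ_0 = (63 + 11.16)/EI = 74.16/EI
A unit hogging moment at C produces rotation L₁/(3EI) + L₂/(3EI) = 4.267/EI.
Slope continuity at C: θ_0 = M_C·4.267/EI, so M_C = 74.16/4.267 = 17.38 kN·m (hogging).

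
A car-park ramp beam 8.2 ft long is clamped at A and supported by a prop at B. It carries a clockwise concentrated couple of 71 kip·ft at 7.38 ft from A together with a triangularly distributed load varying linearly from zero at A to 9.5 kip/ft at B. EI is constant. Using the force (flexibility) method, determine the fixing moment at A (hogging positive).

Take the reaction at B as the redundant and release it; the primary structure is a cantilever fixed at A.
Deflection at B on the released cantilever, summing each load's contribution:
  clockwise couple 71 at a = 7.38: M₀a(2L − a)/(2EI) = 2363/EI
  triangular load, peak 9.5 at the free end: 11w₀L⁴/(120EI) = 3937/EI
  δ_0 = 6300/EI
Tip deflection under a unit load at B: L³/(3EI) = 183.8/EI.
Compatibility at B: δ_0 − R_B·δ_{BB} = 0, so R_B = 6300/183.8 = 34.28 kip.
Moment equilibrium about A: M_A = Σ(load moments about A) − R_B·L = 283.9 − 34.28×8.2 = 2.827 kip·ft.

M_A = 2.827 kip·ft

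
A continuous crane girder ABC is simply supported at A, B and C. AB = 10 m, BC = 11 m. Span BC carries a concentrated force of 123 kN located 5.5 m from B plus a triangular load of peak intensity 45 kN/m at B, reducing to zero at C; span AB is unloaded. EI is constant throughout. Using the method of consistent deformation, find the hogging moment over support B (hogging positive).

M_B = 323 kN·m

Release continuity at B by inserting a hinge; the redundant is the internal moment M_B. The primary structure is two simply-supported spans AB and BC.
Rotations at B on the released spans (each span's end-slope, ×1/EI):
  span BC: point load 123 at a = 5.5: Pab(L + b)/(6LEI) = 930.2/EI
  span BC: triangular load, peak 45: w₀L³/(45EI) = 1331/EI
  relative rotation θ_0 = (0 + 2261)/EI = 2261/EI
A unit hogging moment at B produces rotation L₁/(3EI) + L₂/(3EI) = 7/EI.
Slope continuity at B: θ_0 = M_B·7/EI, so M_B = 2261/7 = 323 kN·m (hogging).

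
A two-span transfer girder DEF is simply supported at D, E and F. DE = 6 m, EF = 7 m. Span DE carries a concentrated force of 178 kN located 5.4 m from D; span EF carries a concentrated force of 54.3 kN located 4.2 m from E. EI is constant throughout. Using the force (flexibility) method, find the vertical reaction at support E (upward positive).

R_E = 205.6 kN

Insert a hinge at E; M_E is the redundant, and each span becomes simply supported.
End slopes at the hinge E, treating each span as simply supported:
  span DE: point load 178 at a = 5.4: Pab(L + a)/(6LEI) = 182.6/EI
  span EF: point load 54.3 at a = 4.2: Pab(L + b)/(6LEI) = 149/EI
  relative rotation θ_0 = (182.6 + 149)/EI = 331.6/EI
A unit hogging moment at E produces rotation L₁/(3EI) + L₂/(3EI) = 4.333/EI.
Compatibility: M_E·(L₁+L₂)/(3EI) = θ_0, giving M_E = 76.53 kN·m (hogging).
Span DE, ΣM about D with M_E applied at E: R_E^{DE}·6 = 961.2 + 76.53, so R_E^{DE} = 173 kN and R_D = 178 − 173 = 5.045 kN.
Span EF, ΣM about F: R_E^{EF}·7 = 152 + 76.53, so R_E^{EF} = 32.65 kN and R_F = 54.3 − 32.65 = 21.65 kN.
R_E = 173 + 32.65 = 205.6 kN.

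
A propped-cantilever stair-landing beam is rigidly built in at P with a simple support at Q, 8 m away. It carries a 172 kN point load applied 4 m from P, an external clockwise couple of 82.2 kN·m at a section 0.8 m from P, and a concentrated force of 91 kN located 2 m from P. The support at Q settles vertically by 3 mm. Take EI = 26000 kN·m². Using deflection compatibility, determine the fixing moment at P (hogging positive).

M_P = 439.9 kN·m

Release the roller at Q. Primary structure: cantilever fixed at P.
Downward deflection at the released point Q due to the loads:
  point load 172 at a = 4: Pa²(3L − a)/(6EI) = 9173/EI
  clockwise couple 82.2 at a = 0.8: M₀a(2L − a)/(2EI) = 499.8/EI
  point load 91 at a = 2: Pa²(3L − a)/(6EI) = 1335/EI
  δ_0 = 11008/EI
Flexibility coefficient — unit upward force at Q: δ_{QQ} = L³/(3EI) = 170.7/EI.
With EI = 26000 kN·m²: δ_0 = 0.42338 m and δ_{QQ} = 0.006564 m/kN.
Compatibility — the beam at Q must follow the support down by 0.003 m: δ_0 − R_Q·δ_{QQ} = 0.003, so R_Q = (0.42338 − 0.003)/0.006564 = 64.04 kN.
Moment equilibrium about P: M_P = Σ(load moments about P) − R_Q·L = 952.2 − 64.04×8 = 439.9 kN·m.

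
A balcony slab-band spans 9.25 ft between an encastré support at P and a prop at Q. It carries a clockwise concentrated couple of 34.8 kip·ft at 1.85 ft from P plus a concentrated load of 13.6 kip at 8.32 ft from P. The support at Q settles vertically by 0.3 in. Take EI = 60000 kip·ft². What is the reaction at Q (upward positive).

R_Q = 7.902 kip

Release the roller at Q. Primary structure: cantilever fixed at P.
Downward deflection at the released point Q due to the loads:
  clockwise couple 34.8 at a = 1.85: M₀a(2L − a)/(2EI) = 536/EI
  point load 13.6 at a = 8.32: Pa²(3L − a)/(6EI) = 3049/EI
  δ_0 = 3585/EI
Tip deflection under a unit load at Q: L³/(3EI) = 263.8/EI.
With EI = 60000 kip·ft²: δ_0 = 0.059744 ft and δ_{QQ} = 0.004397 ft/kip.
Compatibility — the beam at Q must follow the support down by 0.025 ft: δ_0 − R_Q·δ_{QQ} = 0.025, so R_Q = (0.059744 − 0.025)/0.004397 = 7.902 kip.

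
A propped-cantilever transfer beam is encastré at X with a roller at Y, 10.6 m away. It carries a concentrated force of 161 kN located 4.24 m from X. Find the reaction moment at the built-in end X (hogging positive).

Choose R_Y as the redundant. The primary structure is the cantilever fixed at X.
Free-end deflection of the primary structure under the applied loading (downward +):
  point load 161 at a = 4.24: Pa²(3L − a)/(6EI) = 13295/EI
Flexibility coefficient — unit upward force at Y: δ_{YY} = L³/(3EI) = 397/EI.
Compatibility at Y: δ_0 − R_Y·δ_{YY} = 0, so R_Y = 13295/397 = 33.49 kN.
Moment equilibrium about X: M_X = Σ(load moments about X) − R_Y·L = 682.6 − 33.49×10.6 = 327.7 kN·m.

M_X = 327.7 kN·m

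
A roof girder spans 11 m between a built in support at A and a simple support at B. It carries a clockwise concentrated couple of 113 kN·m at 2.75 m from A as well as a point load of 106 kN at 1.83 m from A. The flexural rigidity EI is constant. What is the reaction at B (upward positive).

R_B = 10.9 kN

Release the roller at B. Primary structure: cantilever fixed at A.
Primary-structure tip deflection at B by superposition:
  clockwise couple 113 at a = 2.75: M₀a(2L − a)/(2EI) = 2991/EI
  point load 106 at a = 1.83: Pa²(3L − a)/(6EI) = 1844/EI
  δ_0 = 4835/EI
Tip deflection under a unit load at B: L³/(3EI) = 443.7/EI.
The prop prevents deflection at B: R_B = δ_0/δ_{BB} = 4835/443.7 = 10.9 kN.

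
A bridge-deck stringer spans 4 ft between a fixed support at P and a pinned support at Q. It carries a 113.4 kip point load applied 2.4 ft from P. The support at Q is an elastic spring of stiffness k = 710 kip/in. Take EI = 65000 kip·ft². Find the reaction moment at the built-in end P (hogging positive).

Remove the prop at Q; the released (primary) structure is a cantilever built in at P.
Free-end deflection of the primary structure under the applied loading (downward +):
  point load 113.4 at a = 2.4: Pa²(3L − a)/(6EI) = 1045/EI
Flexibility coefficient — unit upward force at Q: δ_{QQ} = L³/(3EI) = 21.33/EI.
With EI = 65000 kip·ft²: δ_0 = 0.016078 ft and δ_{QQ} = 0.000328 ft/kip.
Compatibility — the spring shortens by R_Q/k under the reaction it provides: δ_0 − R_Q·δ_{QQ} = R_Q/k. With 1/k = 1/(710×12) ft/kip = 0.000117 ft/kip, R_Q = δ_0 / (δ_{QQ} + 1/k) = 0.016078 / (0.000328 + 0.000117) = 36.08 kip.
Moment equilibrium about P: M_P = Σ(load moments about P) − R_Q·L = 272.2 − 36.08×4 = 127.8 kip·ft.

M_P = 127.8 kip·ft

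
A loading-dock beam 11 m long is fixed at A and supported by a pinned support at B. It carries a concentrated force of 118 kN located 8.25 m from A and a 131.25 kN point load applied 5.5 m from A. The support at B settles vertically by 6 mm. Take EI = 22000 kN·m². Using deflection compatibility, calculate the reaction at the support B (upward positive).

Remove the prop at B; the released (primary) structure is a cantilever built in at A.
Downward deflection at the released point B due to the loads:
  point load 118 at a = 8.25: Pa²(3L − a)/(6EI) = 33129/EI
  point load 131.25 at a = 5.5: Pa²(3L − a)/(6EI) = 18197/EI
  δ_0 = 51327/EI
Tip deflection under a unit load at B: L³/(3EI) = 443.7/EI.
With EI = 22000 kN·m²: δ_0 = 2.333 m and δ_{BB} = 0.020167 m/kN.
Compatibility — the beam at B must follow the support down by 0.006 m: δ_0 − R_B·δ_{BB} = 0.006, so R_B = (2.333 − 0.006)/0.020167 = 115.4 kN.

R_B = 115.4 kN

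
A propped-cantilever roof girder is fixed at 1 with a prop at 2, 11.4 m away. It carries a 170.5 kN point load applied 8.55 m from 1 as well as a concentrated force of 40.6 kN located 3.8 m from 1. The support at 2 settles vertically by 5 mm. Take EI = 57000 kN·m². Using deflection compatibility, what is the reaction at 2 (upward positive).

Take the reaction at 2 as the redundant and release it; the primary structure is a cantilever fixed at 1.
Deflection at 2 on the released cantilever, summing each load's contribution:
  point load 170.5 at a = 8.55: Pa²(3L − a)/(6EI) = 53283/EI
  point load 40.6 at a = 3.8: Pa²(3L − a)/(6EI) = 2970/EI
  δ_0 = 56254/EI
Flexibility coefficient — unit upward force at 2: δ_{22} = L³/(3EI) = 493.8/EI.
With EI = 57000 kN·m²: δ_0 = 0.98691 m and δ_{22} = 0.008664 m/kN.
Compatibility — the beam at 2 must follow the support down by 0.005 m: δ_0 − R_2·δ_{22} = 0.005, so R_2 = (0.98691 − 0.005)/0.008664 = 113.3 kN.

R_2 = 113.3 kN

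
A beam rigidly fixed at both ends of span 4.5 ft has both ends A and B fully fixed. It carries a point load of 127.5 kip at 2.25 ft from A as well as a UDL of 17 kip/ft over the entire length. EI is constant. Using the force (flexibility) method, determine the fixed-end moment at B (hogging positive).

M_B = 100.4 kip·ft

Release both end moments; the primary structure is a simply-supported span AB with redundants M_A and M_B.
On the primary (simply-supported) span, the end slopes from the loading are:
  at A: point load 127.5 at a = 2.25: Pab(L + b)/(6LEI) = 161.4/EI
  at B: point load 127.5 at a = 2.25: Pab(L + a)/(6LEI) = 161.4/EI
  at A: UDL 17: wL³/(24EI) = 64.55/EI
  at B: UDL 17: wL³/(24EI) = 64.55/EI
  θ_A0 = 225.9/EI,  θ_B0 = 225.9/EI
Flexibility coefficients: a unit moment at one end gives L/(3EI) there and L/(6EI) at the far end, so f₁₁ = f₂₂ = 1.5/EI and f₁₂ = f₂₁ = 0.75/EI.
Compatibility — zero rotation at each built-in end:
  1.5 M_A + 0.75 M_B = 225.9
  0.75 M_A + 1.5 M_B = 225.9
Solving the pair gives M_A = 100.4 kip·ft and M_B = 100.4 kip·ft (hogging).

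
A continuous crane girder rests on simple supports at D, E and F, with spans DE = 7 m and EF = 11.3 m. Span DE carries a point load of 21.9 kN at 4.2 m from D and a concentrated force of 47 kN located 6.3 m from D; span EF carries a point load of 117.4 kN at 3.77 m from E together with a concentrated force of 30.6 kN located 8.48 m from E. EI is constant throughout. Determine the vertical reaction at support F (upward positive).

R_F = 44.54 kN

Release continuity at E by inserting a hinge; the redundant is the internal moment M_E. The primary structure is two simply-supported spans DE and EF.
End slopes at the hinge E, treating each span as simply supported:
  span DE: point load 21.9 at a = 4.2: Pab(L + a)/(6LEI) = 68.68/EI
  span DE: point load 47 at a = 6.3: Pab(L + a)/(6LEI) = 65.64/EI
  span EF: point load 117.4 at a = 3.77: Pab(L + b)/(6LEI) = 925.6/EI
  span EF: point load 30.6 at a = 8.48: Pab(L + b)/(6LEI) = 152.4/EI
  relative rotation θ_0 = (134.3 + 1078)/EI = 1212/EI
A unit hogging moment at E produces rotation L₁/(3EI) + L₂/(3EI) = 6.1/EI.
Slope continuity at E: θ_0 = M_E·6.1/EI, so M_E = 1212/6.1 = 198.7 kN·m (hogging).
Span EF, ΣM about F: R_E^{EF}·11.3 = 970.3 + 198.7, so R_E^{EF} = 103.5 kN and R_F = 148 − 103.5 = 44.54 kN.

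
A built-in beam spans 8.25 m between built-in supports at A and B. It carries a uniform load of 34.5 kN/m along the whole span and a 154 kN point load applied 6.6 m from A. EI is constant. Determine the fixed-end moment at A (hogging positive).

Take the two fixed-end moments M_A, M_B as redundants; the released structure is the simple span AB.
Simple-span end rotations at A and B under the given loads:
  at A: UDL 34.5: wL³/(24EI) = 807.2/EI
  at B: UDL 34.5: wL³/(24EI) = 807.2/EI
  at A: point load 154 at a = 6.6: Pab(L + b)/(6LEI) = 335.4/EI
  at B: point load 154 at a = 6.6: Pab(L + a)/(6LEI) = 503.1/EI
  θ_A0 = 1143/EI,  θ_B0 = 1310/EI
Flexibility coefficients: a unit moment at one end gives L/(3EI) there and L/(6EI) at the far end, so f₁₁ = f₂₂ = 2.75/EI and f₁₂ = f₂₁ = 1.375/EI.
Compatibility — zero rotation at each built-in end:
  2.75 M_A + 1.375 M_B = 1143
  1.375 M_A + 2.75 M_B = 1310
Solving the pair gives M_A = 236.3 kN·m and M_B = 358.3 kN·m (hogging).

M_A = 236.3 kN·m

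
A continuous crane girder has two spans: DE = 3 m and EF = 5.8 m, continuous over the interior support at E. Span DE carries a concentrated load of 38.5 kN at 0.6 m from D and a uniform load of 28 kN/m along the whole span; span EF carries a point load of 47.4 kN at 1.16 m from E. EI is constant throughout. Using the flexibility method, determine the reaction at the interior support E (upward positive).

R_E = 108.2 kN

Insert a hinge at E; M_E is the redundant, and each span becomes simply supported.
Discontinuity in slope at E on the released structure — sum the simple-span end rotations:
  span DE: point load 38.5 at a = 0.6: Pab(L + a)/(6LEI) = 11.09/EI
  span DE: UDL 28: wL³/(24EI) = 31.5/EI
  span EF: point load 47.4 at a = 1.16: Pab(L + b)/(6LEI) = 76.54/EI
  relative rotation θ_0 = (42.59 + 76.54)/EI = 119.1/EI
A unit hogging moment at E produces rotation L₁/(3EI) + L₂/(3EI) = 2.933/EI.
Slope continuity at E: θ_0 = M_E·2.933/EI, so M_E = 119.1/2.933 = 40.61 kN·m (hogging).
Span DE, ΣM about D with M_E applied at E: R_E^{DE}·3 = 149.1 + 40.61, so R_E^{DE} = 63.24 kN and R_D = 122.5 − 63.24 = 59.26 kN.
Span EF, ΣM about F: R_E^{EF}·5.8 = 219.9 + 40.61, so R_E^{EF} = 44.92 kN and R_F = 47.4 − 44.92 = 2.478 kN.
R_E = 63.24 + 44.92 = 108.2 kN.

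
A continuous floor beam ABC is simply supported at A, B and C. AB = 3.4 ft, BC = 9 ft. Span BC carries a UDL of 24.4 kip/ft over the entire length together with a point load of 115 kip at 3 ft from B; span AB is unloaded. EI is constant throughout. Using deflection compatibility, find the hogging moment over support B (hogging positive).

Release continuity at B by inserting a hinge; the redundant is the internal moment M_B. The primary structure is two simply-supported spans AB and BC.
Discontinuity in slope at B on the released structure — sum the simple-span end rotations:
  span BC: UDL 24.4: wL³/(24EI) = 741.1/EI
  span BC: point load 115 at a = 3: Pab(L + b)/(6LEI) = 575/EI
  relative rotation θ_0 = (0 + 1316)/EI = 1316/EI
A unit hogging moment at B produces rotation L₁/(3EI) + L₂/(3EI) = 4.133/EI.
Compatibility: M_B·(L₁+L₂)/(3EI) = θ_0, giving M_B = 318.4 kip·ft (hogging).

M_B = 318.4 kip·ft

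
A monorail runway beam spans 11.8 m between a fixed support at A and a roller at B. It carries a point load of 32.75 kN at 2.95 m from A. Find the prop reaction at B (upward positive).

R_B = 2.814 kN

Release the roller at B. Primary structure: cantilever fixed at A.
Free-end deflection of the primary structure under the applied loading (downward +):
  point load 32.75 at a = 2.95: Pa²(3L − a)/(6EI) = 1541/EI
Flexibility coefficient — unit upward force at B: δ_{BB} = L³/(3EI) = 547.7/EI.
The prop prevents deflection at B: R_B = δ_0/δ_{BB} = 1541/547.7 = 2.814 kN.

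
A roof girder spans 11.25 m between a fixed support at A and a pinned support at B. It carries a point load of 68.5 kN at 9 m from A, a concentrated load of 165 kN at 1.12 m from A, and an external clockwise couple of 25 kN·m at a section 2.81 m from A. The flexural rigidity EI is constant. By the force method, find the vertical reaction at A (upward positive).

Remove the prop at B; the released (primary) structure is a cantilever built in at A.
Deflection at B on the released cantilever, summing each load's contribution:
  point load 68.5 at a = 9: Pa²(3L − a)/(6EI) = 22888/EI
  point load 165 at a = 1.12: Pa²(3L − a)/(6EI) = 1126/EI
  clockwise couple 25 at a = 2.81: M₀a(2L − a)/(2EI) = 691.6/EI
  δ_0 = 24705/EI
Flexibility coefficient — unit upward force at B: δ_{BB} = L³/(3EI) = 474.6/EI.
The prop prevents deflection at B: R_B = δ_0/δ_{BB} = 24705/474.6 = 52.05 kN.
Vertical equilibrium: R_A = ΣP − R_B = 233.5 − 52.05 = 181.4 kN.

R_A = 181.4 kN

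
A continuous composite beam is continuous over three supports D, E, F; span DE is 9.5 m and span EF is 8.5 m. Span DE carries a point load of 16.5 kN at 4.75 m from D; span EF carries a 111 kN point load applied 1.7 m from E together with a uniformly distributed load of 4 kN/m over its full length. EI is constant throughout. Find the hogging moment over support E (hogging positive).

M_E = 96.73 kN·m

Release continuity at E by inserting a hinge; the redundant is the internal moment M_E. The primary structure is two simply-supported spans DE and EF.
Rotations at E on the released spans (each span's end-slope, ×1/EI):
  span DE: point load 16.5 at a = 4.75: Pab(L + a)/(6LEI) = 93.07/EI
  span EF: point load 111 at a = 1.7: Pab(L + b)/(6LEI) = 384.9/EI
  span EF: UDL 4: wL³/(24EI) = 102.4/EI
  relative rotation θ_0 = (93.07 + 487.3)/EI = 580.4/EI
A unit hogging moment at E produces rotation L₁/(3EI) + L₂/(3EI) = 6/EI.
Compatibility: M_E·(L₁+L₂)/(3EI) = θ_0, giving M_E = 96.73 kN·m (hogging).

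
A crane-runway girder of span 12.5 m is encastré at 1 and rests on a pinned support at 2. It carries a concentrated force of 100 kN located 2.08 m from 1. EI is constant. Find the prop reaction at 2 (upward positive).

R_2 = 3.923 kN

Choose R_2 as the redundant. The primary structure is the cantilever fixed at 1.
Free-end deflection of the primary structure under the applied loading (downward +):
  point load 100 at a = 2.08: Pa²(3L − a)/(6EI) = 2554/EI
Tip deflection under a unit load at 2: L³/(3EI) = 651/EI.
Compatibility at 2: δ_0 − R_2·δ_{22} = 0, so R_2 = 2554/651 = 3.923 kN.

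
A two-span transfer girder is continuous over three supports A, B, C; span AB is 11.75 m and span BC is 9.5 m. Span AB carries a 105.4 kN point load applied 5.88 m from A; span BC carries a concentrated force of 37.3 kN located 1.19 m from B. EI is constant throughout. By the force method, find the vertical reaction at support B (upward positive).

Release continuity at B by inserting a hinge; the redundant is the internal moment M_B. The primary structure is two simply-supported spans AB and BC.
Rotations at B on the released spans (each span's end-slope, ×1/EI):
  span AB: point load 105.4 at a = 5.88: Pab(L + a)/(6LEI) = 909.7/EI
  span BC: point load 37.3 at a = 1.19: Pab(L + b)/(6LEI) = 115.3/EI
  relative rotation θ_0 = (909.7 + 115.3)/EI = 1025/EI
A unit hogging moment at B produces rotation L₁/(3EI) + L₂/(3EI) = 7.083/EI.
Slope continuity at B: θ_0 = M_B·7.083/EI, so M_B = 1025/7.083 = 144.7 kN·m (hogging).
Span AB, ΣM about A with M_B applied at B: R_B^{AB}·11.75 = 619.8 + 144.7, so R_B^{AB} = 65.06 kN and R_A = 105.4 − 65.06 = 40.34 kN.
Span BC, ΣM about C: R_B^{BC}·9.5 = 310 + 144.7, so R_B^{BC} = 47.86 kN and R_C = 37.3 − 47.86 = -10.56 kN.
R_B = 65.06 + 47.86 = 112.9 kN.

R_B = 112.9 kN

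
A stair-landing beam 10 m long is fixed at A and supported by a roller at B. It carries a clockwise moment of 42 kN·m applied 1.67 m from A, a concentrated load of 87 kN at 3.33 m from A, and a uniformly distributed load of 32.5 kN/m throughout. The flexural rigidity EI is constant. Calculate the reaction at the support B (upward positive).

Remove the prop at B; the released (primary) structure is a cantilever built in at A.
Downward deflection at the released point B due to the loads:
  clockwise couple 42 at a = 1.67: M₀a(2L − a)/(2EI) = 642.8/EI
  point load 87 at a = 3.33: Pa²(3L − a)/(6EI) = 4288/EI
  UDL 32.5: wL⁴/(8EI) = 40625/EI
  δ_0 = 45556/EI
Tip deflection under a unit load at B: L³/(3EI) = 333.3/EI.
Compatibility at B: δ_0 − R_B·δ_{BB} = 0, so R_B = 45556/333.3 = 136.7 kN.

R_B = 136.7 kN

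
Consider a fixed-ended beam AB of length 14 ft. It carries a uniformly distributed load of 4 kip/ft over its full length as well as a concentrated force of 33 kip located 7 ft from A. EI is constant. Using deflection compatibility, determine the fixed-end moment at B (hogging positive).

Take the two fixed-end moments M_A, M_B as redundants; the released structure is the simple span AB.
End rotations of the released simple span under the applied load (×1/EI):
  at A: UDL 4: wL³/(24EI) = 457.3/EI
  at B: UDL 4: wL³/(24EI) = 457.3/EI
  at A: point load 33 at a = 7: Pab(L + b)/(6LEI) = 404.2/EI
  at B: point load 33 at a = 7: Pab(L + a)/(6LEI) = 404.2/EI
  θ_A0 = 861.6/EI,  θ_B0 = 861.6/EI
Flexibility coefficients: a unit moment at one end gives L/(3EI) there and L/(6EI) at the far end, so f₁₁ = f₂₂ = 4.667/EI and f₁₂ = f₂₁ = 2.333/EI.
Compatibility — zero rotation at each built-in end:
  4.667 M_A + 2.333 M_B = 861.6
  2.333 M_A + 4.667 M_B = 861.6
Solving the pair gives M_A = 123.1 kip·ft and M_B = 123.1 kip·ft (hogging).

M_B = 123.1 kip·ft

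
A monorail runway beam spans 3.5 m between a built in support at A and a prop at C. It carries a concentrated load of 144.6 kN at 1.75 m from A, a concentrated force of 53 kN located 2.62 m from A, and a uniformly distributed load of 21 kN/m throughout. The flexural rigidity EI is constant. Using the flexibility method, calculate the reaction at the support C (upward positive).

Take the reaction at C as the redundant and release it; the primary structure is a cantilever fixed at A.
Downward deflection at the released point C due to the loads:
  point load 144.6 at a = 1.75: Pa²(3L − a)/(6EI) = 645.8/EI
  point load 53 at a = 2.62: Pa²(3L − a)/(6EI) = 477.8/EI
  UDL 21: wL⁴/(8EI) = 393.9/EI
  δ_0 = 1518/EI
Flexibility coefficient — unit upward force at C: δ_{CC} = L³/(3EI) = 14.29/EI.
Compatibility at C: δ_0 − R_C·δ_{CC} = 0, so R_C = 1518/14.29 = 106.2 kN.

R_C = 106.2 kN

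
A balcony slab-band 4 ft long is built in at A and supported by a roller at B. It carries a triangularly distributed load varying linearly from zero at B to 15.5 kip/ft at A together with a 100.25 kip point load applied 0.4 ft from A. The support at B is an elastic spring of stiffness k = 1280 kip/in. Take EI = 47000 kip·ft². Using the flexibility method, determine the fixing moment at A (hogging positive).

M_A = 54.66 kip·ft

Choose R_B as the redundant. The primary structure is the cantilever fixed at A.
Free-end deflection of the primary structure under the applied loading (downward +):
  triangular load, peak 15.5 at the fixed end: w₀L⁴/(30EI) = 132.3/EI
  point load 100.25 at a = 0.4: Pa²(3L − a)/(6EI) = 31.01/EI
  δ_0 = 163.3/EI
Flexibility coefficient — unit upward force at B: δ_{BB} = L³/(3EI) = 21.33/EI.
With EI = 47000 kip·ft²: δ_0 = 0.003474 ft and δ_{BB} = 0.000454 ft/kip.
Compatibility — the spring shortens by R_B/k under the reaction it provides: δ_0 − R_B·δ_{BB} = R_B/k. With 1/k = 1/(1280×12) ft/kip = 0.000065 ft/kip, R_B = δ_0 / (δ_{BB} + 1/k) = 0.003474 / (0.000454 + 0.000065) = 6.694 kip.
Moment equilibrium about A: M_A = Σ(load moments about A) − R_B·L = 81.43 − 6.694×4 = 54.66 kip·ft.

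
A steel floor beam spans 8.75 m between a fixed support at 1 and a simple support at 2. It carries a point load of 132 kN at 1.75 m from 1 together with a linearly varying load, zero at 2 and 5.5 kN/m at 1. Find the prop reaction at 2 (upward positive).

R_2 = 12.2 kN

Choose R_2 as the redundant. The primary structure is the cantilever fixed at 1.
Deflection at 2 on the released cantilever, summing each load's contribution:
  point load 132 at a = 1.75: Pa²(3L − a)/(6EI) = 1651/EI
  triangular load, peak 5.5 at the fixed end: w₀L⁴/(30EI) = 1075/EI
  δ_0 = 2725/EI
Tip deflection under a unit load at 2: L³/(3EI) = 223.3/EI.
Compatibility at 2: δ_0 − R_2·δ_{22} = 0, so R_2 = 2725/223.3 = 12.2 kN.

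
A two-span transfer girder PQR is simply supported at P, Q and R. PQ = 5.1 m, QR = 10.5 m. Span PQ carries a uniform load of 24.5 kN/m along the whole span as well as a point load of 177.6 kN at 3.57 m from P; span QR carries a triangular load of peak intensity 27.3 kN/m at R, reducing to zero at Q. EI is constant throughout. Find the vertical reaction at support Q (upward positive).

Take M_Q as the redundant. Released structure: two simple spans PQ and QR with a hinge at Q.
Discontinuity in slope at Q on the released structure — sum the simple-span end rotations:
  span PQ: UDL 24.5: wL³/(24EI) = 135.4/EI
  span PQ: point load 177.6 at a = 3.57: Pab(L + a)/(6LEI) = 274.9/EI
  span QR: triangular load, peak 27.3: 7w₀L³/(360EI) = 614.5/EI
  relative rotation θ_0 = (410.3 + 614.5)/EI = 1025/EI
A unit hogging moment at Q produces rotation L₁/(3EI) + L₂/(3EI) = 5.2/EI.
Compatibility: M_Q·(L₁+L₂)/(3EI) = θ_0, giving M_Q = 197.1 kN·m (hogging).
Span PQ, ΣM about P with M_Q applied at Q: R_Q^{PQ}·5.1 = 952.7 + 197.1, so R_Q^{PQ} = 225.4 kN and R_P = 302.6 − 225.4 = 77.11 kN.
Span QR, ΣM about R: R_Q^{QR}·10.5 = 501.6 + 197.1, so R_Q^{QR} = 66.54 kN and R_R = 143.3 − 66.54 = 76.78 kN.
R_Q = 225.4 + 66.54 = 292 kN.

R_Q = 292 kN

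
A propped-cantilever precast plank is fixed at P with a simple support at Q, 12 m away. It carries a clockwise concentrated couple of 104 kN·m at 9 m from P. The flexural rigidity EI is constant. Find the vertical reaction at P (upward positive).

R_P = -12.19 kN

Remove the prop at Q; the released (primary) structure is a cantilever built in at P.
Free-end deflection of the primary structure under the applied loading (downward +):
  clockwise couple 104 at a = 9: M₀a(2L − a)/(2EI) = 7020/EI
Tip deflection under a unit load at Q: L³/(3EI) = 576/EI.
The prop prevents deflection at Q: R_Q = δ_0/δ_{QQ} = 7020/576 = 12.19 kN.
Vertical equilibrium: R_P = ΣP − R_Q = 0 − 12.19 = -12.19 kN.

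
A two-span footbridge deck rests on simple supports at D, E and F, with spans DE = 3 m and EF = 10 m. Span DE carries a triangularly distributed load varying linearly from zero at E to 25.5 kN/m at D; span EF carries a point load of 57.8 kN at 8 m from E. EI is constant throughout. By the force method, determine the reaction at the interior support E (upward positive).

R_E = 44.14 kN

Take M_E as the redundant. Released structure: two simple spans DE and EF with a hinge at E.
Rotations at E on the released spans (each span's end-slope, ×1/EI):
  span DE: triangular load, peak 25.5: 7w₀L³/(360EI) = 13.39/EI
  span EF: point load 57.8 at a = 8: Pab(L + b)/(6LEI) = 185/EI
  relative rotation θ_0 = (13.39 + 185)/EI = 198.3/EI
A unit hogging moment at E produces rotation L₁/(3EI) + L₂/(3EI) = 4.333/EI.
Slope continuity at E: θ_0 = M_E·4.333/EI, so M_E = 198.3/4.333 = 45.77 kN·m (hogging).
Span DE, ΣM about D with M_E applied at E: R_E^{DE}·3 = 38.25 + 45.77, so R_E^{DE} = 28.01 kN and R_D = 38.25 − 28.01 = 10.24 kN.
Span EF, ΣM about F: R_E^{EF}·10 = 115.6 + 45.77, so R_E^{EF} = 16.14 kN and R_F = 57.8 − 16.14 = 41.66 kN.
R_E = 28.01 + 16.14 = 44.14 kN.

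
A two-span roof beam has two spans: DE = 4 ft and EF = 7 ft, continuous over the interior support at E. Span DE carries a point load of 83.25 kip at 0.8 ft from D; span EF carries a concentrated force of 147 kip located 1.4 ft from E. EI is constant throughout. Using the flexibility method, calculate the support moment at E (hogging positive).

Release continuity at E by inserting a hinge; the redundant is the internal moment M_E. The primary structure is two simply-supported spans DE and EF.
Rotations at E on the released spans (each span's end-slope, ×1/EI):
  span DE: point load 83.25 at a = 0.8: Pab(L + a)/(6LEI) = 42.62/EI
  span EF: point load 147 at a = 1.4: Pab(L + b)/(6LEI) = 345.7/EI
  relative rotation θ_0 = (42.62 + 345.7)/EI = 388.4/EI
A unit hogging moment at E produces rotation L₁/(3EI) + L₂/(3EI) = 3.667/EI.
Compatibility: M_E·(L₁+L₂)/(3EI) = θ_0, giving M_E = 105.9 kip·ft (hogging).

M_E = 105.9 kip·ft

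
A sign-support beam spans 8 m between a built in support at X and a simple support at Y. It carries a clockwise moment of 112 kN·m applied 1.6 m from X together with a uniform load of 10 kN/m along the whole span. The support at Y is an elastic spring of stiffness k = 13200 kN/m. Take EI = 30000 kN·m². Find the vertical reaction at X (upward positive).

Choose R_Y as the redundant. The primary structure is the cantilever fixed at X.
Deflection at Y on the released cantilever, summing each load's contribution:
  clockwise couple 112 at a = 1.6: M₀a(2L − a)/(2EI) = 1290/EI
  UDL 10: wL⁴/(8EI) = 5120/EI
  δ_0 = 6410/EI
Tip deflection under a unit load at Y: L³/(3EI) = 170.7/EI.
With EI = 30000 kN·m²: δ_0 = 0.21367 m and δ_{YY} = 0.005689 m/kN.
Compatibility — the spring shortens by R_Y/k under the reaction it provides: δ_0 − R_Y·δ_{YY} = R_Y/k. With 1/k = 0.000076 m/kN, R_Y = δ_0 / (δ_{YY} + 1/k) = 0.21367 / (0.005689 + 0.000076) = 37.07 kN.
Vertical equilibrium: R_X = ΣP − R_Y = 80 − 37.07 = 42.93 kN.

R_X = 42.93 kN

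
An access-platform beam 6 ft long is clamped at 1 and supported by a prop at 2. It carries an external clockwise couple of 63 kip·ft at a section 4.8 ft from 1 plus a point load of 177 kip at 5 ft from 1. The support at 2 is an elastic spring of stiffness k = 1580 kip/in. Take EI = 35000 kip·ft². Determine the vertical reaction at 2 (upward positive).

R_2 = 144.6 kip

Remove the prop at 2; the released (primary) structure is a cantilever built in at 1.
Primary-structure tip deflection at 2 by superposition:
  clockwise couple 63 at a = 4.8: M₀a(2L − a)/(2EI) = 1089/EI
  point load 177 at a = 5: Pa²(3L − a)/(6EI) = 9588/EI
  δ_0 = 10676/EI
Tip deflection under a unit load at 2: L³/(3EI) = 72/EI.
With EI = 35000 kip·ft²: δ_0 = 0.30503 ft and δ_{22} = 0.002057 ft/kip.
Compatibility — the spring shortens by R_2/k under the reaction it provides: δ_0 − R_2·δ_{22} = R_2/k. With 1/k = 1/(1580×12) ft/kip = 0.000053 ft/kip, R_2 = δ_0 / (δ_{22} + 1/k) = 0.30503 / (0.002057 + 0.000053) = 144.6 kip.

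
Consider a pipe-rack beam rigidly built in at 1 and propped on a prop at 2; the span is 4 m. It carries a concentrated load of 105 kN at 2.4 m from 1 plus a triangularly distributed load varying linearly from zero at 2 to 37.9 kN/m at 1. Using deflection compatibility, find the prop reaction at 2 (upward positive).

Choose R_2 as the redundant. The primary structure is the cantilever fixed at 1.
Deflection at 2 on the released cantilever, summing each load's contribution:
  point load 105 at a = 2.4: Pa²(3L − a)/(6EI) = 967.7/EI
  triangular load, peak 37.9 at the fixed end: w₀L⁴/(30EI) = 323.4/EI
  δ_0 = 1291/EI
Tip deflection under a unit load at 2: L³/(3EI) = 21.33/EI.
The prop prevents deflection at 2: R_2 = δ_0/δ_{22} = 1291/21.33 = 60.52 kN.

R_2 = 60.52 kN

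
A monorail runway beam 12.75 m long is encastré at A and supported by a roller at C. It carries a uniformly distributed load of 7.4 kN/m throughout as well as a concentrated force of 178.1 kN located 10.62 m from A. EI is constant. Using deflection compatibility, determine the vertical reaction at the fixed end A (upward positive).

R_A = 103.2 kN

Release the roller at C. Primary structure: cantilever fixed at A.
Downward deflection at the released point C due to the loads:
  UDL 7.4: wL⁴/(8EI) = 24445/EI
  point load 178.1 at a = 10.62: Pa²(3L − a)/(6EI) = 92500/EI
  δ_0 = 116945/EI
Flexibility coefficient — unit upward force at C: δ_{CC} = L³/(3EI) = 690.9/EI.
Compatibility at C: δ_0 − R_C·δ_{CC} = 0, so R_C = 116945/690.9 = 169.3 kN.
Vertical equilibrium: R_A = ΣP − R_C = 272.4 − 169.3 = 103.2 kN.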